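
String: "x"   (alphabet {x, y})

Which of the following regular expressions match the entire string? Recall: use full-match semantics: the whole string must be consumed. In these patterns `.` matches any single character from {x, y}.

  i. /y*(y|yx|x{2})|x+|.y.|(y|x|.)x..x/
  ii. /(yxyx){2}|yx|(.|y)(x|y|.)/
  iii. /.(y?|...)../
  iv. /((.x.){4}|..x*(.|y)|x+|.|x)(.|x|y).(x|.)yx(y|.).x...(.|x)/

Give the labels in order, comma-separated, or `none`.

i

i → match
ii → no match
iii → no match
iv → no match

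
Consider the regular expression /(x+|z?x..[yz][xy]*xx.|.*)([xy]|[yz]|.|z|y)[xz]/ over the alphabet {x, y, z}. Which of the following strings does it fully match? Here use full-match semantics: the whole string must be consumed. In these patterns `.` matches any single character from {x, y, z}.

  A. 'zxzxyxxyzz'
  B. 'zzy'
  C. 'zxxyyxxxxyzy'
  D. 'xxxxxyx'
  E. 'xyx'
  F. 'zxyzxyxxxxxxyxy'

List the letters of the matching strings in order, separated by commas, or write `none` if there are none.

A → match
B → no match
C → no match
D → match
E → match
F → no match

A, D, E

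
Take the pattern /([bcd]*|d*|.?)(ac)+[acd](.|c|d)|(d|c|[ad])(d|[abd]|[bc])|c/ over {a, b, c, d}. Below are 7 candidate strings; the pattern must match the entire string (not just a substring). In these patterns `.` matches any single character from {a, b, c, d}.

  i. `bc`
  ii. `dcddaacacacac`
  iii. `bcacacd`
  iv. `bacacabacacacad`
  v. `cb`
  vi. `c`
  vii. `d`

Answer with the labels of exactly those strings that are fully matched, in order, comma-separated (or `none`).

v, vi

i → no match
ii → no match
iii → no match
iv → no match
v → match
vi → match
vii → no match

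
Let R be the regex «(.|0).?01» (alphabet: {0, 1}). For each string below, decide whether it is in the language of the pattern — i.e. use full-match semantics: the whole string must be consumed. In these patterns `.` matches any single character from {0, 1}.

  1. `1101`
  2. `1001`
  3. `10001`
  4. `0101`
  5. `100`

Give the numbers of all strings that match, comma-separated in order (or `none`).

1 → match
2 → match
3 → no match
4 → match
5 → no match — must end with `01`

1, 2, 4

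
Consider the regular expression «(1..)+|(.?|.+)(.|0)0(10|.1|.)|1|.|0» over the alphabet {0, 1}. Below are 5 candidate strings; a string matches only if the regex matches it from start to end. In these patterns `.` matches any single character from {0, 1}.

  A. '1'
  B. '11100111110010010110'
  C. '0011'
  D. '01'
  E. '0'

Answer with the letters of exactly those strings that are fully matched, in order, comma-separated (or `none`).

A, C, E

A. '1' → match
B → no match
C. '0011' → match
D. '01' → no match
E. '0' → match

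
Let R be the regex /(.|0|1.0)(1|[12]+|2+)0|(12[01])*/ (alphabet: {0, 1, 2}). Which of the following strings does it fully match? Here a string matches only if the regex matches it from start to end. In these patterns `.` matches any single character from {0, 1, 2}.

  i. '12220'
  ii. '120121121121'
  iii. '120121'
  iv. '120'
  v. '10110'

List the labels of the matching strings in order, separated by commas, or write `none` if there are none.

i → match
ii → match
iii → match
iv → match
v → no match

i, ii, iii, iv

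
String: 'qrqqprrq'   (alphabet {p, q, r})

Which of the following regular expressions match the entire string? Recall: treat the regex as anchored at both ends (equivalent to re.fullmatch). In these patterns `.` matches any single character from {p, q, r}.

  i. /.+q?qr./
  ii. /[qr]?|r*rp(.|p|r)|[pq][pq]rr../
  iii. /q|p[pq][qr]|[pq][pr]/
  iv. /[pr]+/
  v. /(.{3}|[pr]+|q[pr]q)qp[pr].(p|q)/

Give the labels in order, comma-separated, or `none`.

v

i → no match
ii → no match
iii → no match
iv → no match
v → match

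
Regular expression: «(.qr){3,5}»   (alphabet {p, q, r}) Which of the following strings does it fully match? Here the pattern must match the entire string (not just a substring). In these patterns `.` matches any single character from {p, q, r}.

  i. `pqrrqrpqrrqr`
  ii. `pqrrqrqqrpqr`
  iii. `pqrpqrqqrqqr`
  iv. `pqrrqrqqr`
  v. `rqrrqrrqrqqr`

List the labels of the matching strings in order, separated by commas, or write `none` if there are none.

i → match
ii → match
iii → match
iv → match
v → match

i, ii, iii, iv, v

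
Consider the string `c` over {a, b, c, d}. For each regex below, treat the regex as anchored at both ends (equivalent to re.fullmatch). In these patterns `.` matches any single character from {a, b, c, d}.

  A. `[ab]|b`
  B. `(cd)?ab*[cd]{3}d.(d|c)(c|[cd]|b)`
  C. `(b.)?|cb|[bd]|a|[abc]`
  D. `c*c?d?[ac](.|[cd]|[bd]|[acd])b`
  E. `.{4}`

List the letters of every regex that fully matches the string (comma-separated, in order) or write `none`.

A → no match
B → no match
C → match
D → no match — must end with `b`
E → no match

C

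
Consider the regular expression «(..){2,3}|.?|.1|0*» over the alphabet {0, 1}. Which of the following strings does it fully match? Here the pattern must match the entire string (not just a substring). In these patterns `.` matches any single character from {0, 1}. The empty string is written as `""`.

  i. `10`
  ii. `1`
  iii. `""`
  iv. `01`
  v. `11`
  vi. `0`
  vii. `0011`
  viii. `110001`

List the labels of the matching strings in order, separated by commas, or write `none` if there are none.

ii, iii, iv, v, vi, vii, viii

i → no match
ii → match
iii → match
iv → match
v → match
vi → match
vii → match
viii → match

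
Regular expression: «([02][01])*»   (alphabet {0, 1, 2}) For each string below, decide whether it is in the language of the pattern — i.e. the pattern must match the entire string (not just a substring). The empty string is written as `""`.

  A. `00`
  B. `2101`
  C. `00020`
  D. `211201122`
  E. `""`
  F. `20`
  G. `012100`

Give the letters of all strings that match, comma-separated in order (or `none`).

A, B, E, F, G

A. `00` → match
B. `2101` → match
C. `00020` → no match
D. `211201122` → no match
E. `""` → match
F. `20` → match
G. `012100` → match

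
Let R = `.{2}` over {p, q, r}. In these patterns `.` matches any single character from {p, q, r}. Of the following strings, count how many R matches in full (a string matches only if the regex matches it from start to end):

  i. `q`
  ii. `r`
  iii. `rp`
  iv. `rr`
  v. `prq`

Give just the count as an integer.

2

i → no match
ii → no match
iii → match
iv → match
v → no match
Total matched: 2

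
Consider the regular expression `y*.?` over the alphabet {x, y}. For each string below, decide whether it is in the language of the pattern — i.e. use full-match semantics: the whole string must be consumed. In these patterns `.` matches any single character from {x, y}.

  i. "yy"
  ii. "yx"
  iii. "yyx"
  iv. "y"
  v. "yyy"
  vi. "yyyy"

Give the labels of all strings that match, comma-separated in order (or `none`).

i → match
ii → match
iii → match
iv → match
v → match
vi → match

i, ii, iii, iv, v, vi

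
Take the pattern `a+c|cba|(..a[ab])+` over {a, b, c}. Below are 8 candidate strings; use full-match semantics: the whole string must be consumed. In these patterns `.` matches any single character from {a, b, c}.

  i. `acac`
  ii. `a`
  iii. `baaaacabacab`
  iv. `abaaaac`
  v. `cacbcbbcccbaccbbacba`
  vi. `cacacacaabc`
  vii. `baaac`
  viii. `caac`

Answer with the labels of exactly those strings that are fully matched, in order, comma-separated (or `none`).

iii

i → no match
ii → no match
iii → match
iv → no match
v → no match
vi → no match
vii → no match
viii → no match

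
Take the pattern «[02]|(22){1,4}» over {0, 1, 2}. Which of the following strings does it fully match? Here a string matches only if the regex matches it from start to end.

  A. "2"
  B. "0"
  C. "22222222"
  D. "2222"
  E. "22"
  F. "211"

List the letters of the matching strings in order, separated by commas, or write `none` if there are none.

A → match
B → match
C → match
D → match
E → match
F → no match

A, B, C, D, E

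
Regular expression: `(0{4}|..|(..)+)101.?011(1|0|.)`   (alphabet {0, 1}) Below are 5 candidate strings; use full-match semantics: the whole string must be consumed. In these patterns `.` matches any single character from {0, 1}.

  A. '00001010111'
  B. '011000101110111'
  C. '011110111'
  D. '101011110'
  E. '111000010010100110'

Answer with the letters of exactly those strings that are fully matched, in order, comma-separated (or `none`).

A, E

A → match
B → no match
C → no match
D → no match
E → match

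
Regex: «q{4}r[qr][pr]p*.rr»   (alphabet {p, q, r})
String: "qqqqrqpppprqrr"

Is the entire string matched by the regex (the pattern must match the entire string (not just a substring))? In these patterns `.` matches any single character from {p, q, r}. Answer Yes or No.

No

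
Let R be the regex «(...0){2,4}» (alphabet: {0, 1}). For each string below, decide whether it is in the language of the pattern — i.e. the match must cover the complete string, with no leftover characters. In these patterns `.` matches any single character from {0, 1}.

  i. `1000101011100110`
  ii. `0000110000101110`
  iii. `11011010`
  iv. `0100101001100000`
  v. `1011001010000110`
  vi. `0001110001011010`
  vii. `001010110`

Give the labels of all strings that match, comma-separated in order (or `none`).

i → match
ii → match
iii → no match
iv → match
v → no match
vi → no match
vii → no match

i, ii, iv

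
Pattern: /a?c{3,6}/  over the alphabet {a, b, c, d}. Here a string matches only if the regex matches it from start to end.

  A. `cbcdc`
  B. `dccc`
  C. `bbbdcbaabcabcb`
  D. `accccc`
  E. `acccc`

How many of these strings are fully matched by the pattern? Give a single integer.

2

A → no match
B → no match
C → no match — must end with `c`
D → match
E → match
Total matched: 2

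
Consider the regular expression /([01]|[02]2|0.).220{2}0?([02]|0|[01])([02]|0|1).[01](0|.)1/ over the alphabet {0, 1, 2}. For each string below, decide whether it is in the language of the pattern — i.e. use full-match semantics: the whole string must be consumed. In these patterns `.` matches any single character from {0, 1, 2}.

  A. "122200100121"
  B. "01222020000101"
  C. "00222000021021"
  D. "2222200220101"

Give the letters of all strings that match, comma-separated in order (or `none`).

A → match
B → no match
C → match
D → match

A, C, D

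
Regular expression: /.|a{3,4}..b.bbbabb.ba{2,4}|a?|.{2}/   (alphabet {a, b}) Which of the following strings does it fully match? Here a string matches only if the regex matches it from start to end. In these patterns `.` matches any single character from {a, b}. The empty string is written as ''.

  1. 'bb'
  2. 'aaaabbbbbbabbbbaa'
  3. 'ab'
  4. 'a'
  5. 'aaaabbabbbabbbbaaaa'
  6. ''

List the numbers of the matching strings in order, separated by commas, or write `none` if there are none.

1, 2, 3, 4, 5, 6

1. 'bb' → match
2 → match
3. 'ab' → match
4. 'a' → match
5 → match
6. '' → match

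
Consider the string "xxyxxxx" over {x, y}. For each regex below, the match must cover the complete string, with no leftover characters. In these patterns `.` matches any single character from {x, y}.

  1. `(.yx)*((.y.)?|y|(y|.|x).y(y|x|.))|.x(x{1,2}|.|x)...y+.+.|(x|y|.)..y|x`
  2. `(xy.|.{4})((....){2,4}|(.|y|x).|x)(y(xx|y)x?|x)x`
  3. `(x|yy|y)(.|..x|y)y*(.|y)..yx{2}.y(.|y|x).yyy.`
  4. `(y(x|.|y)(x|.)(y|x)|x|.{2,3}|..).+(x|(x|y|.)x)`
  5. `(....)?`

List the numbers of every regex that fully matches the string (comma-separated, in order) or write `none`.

2, 4

1 → no match
2 → match
3 → no match
4 → match
5 → no match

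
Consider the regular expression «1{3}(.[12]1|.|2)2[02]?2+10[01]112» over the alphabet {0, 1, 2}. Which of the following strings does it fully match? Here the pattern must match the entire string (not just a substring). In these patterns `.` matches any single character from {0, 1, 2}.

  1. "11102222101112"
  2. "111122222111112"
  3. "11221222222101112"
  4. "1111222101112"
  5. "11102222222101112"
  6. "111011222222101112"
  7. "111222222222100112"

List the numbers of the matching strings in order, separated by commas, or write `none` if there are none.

1, 4, 5, 6, 7

1 → match
2 → no match
3 → no match
4 → match
5 → match
6 → match
7 → match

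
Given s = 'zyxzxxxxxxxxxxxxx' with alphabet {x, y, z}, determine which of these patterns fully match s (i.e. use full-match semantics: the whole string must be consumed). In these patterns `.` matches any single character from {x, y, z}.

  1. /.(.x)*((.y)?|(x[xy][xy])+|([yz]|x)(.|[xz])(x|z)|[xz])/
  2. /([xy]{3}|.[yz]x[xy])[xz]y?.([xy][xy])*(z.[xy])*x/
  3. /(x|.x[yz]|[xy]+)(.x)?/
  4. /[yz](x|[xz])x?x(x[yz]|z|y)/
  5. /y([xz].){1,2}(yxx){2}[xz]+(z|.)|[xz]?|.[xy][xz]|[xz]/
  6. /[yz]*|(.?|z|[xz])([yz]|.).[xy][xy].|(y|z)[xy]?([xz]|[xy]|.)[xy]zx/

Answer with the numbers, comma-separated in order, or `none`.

1 → match
2 → no match
3 → no match
4 → no match
5 → no match
6 → no match

1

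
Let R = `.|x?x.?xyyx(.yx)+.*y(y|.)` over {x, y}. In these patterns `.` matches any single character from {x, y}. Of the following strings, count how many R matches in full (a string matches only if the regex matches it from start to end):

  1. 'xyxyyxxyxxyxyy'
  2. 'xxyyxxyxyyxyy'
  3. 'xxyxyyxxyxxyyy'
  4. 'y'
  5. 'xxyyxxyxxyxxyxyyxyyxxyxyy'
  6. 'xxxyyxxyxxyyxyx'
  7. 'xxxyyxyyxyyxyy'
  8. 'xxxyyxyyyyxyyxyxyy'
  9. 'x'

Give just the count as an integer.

8

1 → match
2 → match
3 → match
4. 'y' → match
5 → match
6 → match
7 → match
8 → no match
9. 'x' → match
Total matched: 8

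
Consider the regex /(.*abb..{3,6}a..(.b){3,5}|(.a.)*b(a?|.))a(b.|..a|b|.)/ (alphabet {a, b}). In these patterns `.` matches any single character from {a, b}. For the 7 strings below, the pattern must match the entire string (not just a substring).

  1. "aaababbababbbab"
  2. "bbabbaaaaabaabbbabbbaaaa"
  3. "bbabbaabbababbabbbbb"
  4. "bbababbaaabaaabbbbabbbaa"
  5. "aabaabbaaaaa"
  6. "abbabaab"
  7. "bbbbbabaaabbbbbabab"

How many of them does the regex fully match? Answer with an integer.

3

1 → no match
2 → match
3 → no match
4 → match
5 → match
6 → no match
7 → no match
Total matched: 3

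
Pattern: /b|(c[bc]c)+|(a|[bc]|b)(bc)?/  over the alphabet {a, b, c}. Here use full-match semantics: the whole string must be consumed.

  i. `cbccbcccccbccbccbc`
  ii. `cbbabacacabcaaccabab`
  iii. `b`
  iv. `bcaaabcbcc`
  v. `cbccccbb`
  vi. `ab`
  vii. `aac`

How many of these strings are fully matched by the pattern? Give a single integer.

2

i → match
ii → no match
iii. `b` → match
iv. `bcaaabcbcc` → no match
v. `cbccccbb` → no match
vi. `ab` → no match
vii. `aac` → no match
Total matched: 2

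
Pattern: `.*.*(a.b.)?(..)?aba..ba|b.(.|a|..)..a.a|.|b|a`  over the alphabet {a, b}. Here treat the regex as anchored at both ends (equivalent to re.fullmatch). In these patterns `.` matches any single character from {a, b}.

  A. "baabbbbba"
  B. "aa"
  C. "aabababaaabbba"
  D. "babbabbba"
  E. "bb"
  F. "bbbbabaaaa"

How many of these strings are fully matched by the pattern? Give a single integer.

0

A → no match
B → no match
C → no match
D → no match
E → no match
F → no match
Total matched: 0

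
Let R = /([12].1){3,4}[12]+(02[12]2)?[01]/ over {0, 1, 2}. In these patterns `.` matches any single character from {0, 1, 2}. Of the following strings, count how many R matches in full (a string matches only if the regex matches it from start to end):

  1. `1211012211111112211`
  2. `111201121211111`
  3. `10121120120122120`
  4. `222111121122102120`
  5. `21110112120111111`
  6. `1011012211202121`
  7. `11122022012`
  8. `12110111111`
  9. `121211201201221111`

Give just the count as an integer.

1 → match
2 → match
3 → match
4 → no match
5 → match
6 → match
7 → no match
8 → match
9 → match
Total matched: 7

7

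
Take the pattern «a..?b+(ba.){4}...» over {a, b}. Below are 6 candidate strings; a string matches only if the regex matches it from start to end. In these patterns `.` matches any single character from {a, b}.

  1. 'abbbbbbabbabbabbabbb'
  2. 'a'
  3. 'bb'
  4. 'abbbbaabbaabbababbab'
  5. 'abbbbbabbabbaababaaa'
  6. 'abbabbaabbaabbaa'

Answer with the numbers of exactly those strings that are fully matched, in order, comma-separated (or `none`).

1 → no match
2 → no match
3 → no match — must start with 'a'
4 → no match
5 → match
6 → no match

5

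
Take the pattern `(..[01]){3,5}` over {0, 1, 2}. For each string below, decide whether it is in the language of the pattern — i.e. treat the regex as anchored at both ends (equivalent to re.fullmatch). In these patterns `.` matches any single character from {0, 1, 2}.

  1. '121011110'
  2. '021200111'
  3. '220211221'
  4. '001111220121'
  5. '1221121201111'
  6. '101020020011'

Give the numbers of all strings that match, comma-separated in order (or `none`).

1 → match
2 → match
3 → match
4 → match
5 → no match
6 → match

1, 2, 3, 4, 6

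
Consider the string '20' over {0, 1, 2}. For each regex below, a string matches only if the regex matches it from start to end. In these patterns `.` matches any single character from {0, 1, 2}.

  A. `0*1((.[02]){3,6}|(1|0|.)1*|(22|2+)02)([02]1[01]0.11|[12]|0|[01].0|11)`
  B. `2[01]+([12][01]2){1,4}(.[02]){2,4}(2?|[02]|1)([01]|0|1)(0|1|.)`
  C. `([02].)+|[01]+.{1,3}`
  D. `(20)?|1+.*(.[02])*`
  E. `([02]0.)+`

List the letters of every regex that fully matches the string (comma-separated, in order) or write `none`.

C, D

A → no match
B → no match
C → match
D → match
E → no match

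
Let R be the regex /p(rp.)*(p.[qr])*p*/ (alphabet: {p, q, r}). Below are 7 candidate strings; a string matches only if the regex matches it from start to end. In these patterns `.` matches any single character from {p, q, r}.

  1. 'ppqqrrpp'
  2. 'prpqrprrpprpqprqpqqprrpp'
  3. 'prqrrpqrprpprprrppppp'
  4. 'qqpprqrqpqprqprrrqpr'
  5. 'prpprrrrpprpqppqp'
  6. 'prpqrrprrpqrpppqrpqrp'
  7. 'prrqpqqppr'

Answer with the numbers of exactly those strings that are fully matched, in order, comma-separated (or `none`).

1 → no match
2 → match
3 → no match
4 → no match — must start with 'p'
5 → no match
6 → no match
7 → no match

2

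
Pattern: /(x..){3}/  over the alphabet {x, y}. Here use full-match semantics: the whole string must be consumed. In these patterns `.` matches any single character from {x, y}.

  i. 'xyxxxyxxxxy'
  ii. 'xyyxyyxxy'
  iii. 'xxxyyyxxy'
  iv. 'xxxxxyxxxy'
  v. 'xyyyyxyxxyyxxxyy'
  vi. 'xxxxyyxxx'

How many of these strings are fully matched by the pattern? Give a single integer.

i → no match
ii → match
iii → no match
iv → no match
v → no match
vi → match
Total matched: 2

2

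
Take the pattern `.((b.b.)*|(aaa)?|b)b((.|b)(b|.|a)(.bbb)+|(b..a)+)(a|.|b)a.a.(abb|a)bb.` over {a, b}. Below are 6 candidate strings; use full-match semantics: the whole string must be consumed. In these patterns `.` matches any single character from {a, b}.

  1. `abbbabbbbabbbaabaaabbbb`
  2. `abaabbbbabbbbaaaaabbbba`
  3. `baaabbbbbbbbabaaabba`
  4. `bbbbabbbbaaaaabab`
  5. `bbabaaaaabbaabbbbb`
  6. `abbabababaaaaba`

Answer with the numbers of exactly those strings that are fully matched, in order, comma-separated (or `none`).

1 → no match
2 → match
3 → match
4 → no match
5 → no match
6 → no match

2, 3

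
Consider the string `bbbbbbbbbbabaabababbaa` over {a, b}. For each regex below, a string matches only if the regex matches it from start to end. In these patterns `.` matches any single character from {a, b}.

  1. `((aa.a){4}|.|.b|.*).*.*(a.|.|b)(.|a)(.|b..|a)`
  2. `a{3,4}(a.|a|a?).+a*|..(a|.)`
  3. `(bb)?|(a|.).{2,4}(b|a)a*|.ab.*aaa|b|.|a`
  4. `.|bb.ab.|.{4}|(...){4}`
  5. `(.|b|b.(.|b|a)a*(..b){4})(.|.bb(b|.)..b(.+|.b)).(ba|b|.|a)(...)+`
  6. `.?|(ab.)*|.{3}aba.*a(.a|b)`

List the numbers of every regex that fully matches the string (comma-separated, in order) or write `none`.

1 → match
2 → no match
3 → no match
4 → no match
5 → match
6 → no match

1, 5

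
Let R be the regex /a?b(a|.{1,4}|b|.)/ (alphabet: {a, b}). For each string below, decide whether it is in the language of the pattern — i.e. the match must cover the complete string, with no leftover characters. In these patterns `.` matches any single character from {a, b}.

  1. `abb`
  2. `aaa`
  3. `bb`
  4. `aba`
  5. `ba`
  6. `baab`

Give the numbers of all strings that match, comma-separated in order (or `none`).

1, 3, 4, 5, 6

1 → match
2 → no match
3 → match
4 → match
5 → match
6 → match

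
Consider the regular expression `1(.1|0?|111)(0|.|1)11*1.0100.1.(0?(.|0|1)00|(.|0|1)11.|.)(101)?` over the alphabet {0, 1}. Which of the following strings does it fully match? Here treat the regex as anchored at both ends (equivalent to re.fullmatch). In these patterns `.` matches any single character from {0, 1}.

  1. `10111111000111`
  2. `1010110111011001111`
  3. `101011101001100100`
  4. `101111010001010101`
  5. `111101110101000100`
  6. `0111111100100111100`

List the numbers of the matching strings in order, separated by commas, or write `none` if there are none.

1 → no match
2 → no match
3 → match
4 → no match
5 → no match
6 → no match — must start with `1`

3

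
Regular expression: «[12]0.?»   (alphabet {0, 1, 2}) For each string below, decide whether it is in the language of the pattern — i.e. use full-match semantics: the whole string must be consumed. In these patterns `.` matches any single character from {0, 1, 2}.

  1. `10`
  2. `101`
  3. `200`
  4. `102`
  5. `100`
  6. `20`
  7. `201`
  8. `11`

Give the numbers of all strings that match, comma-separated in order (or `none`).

1. `10` → match
2. `101` → match
3. `200` → match
4. `102` → match
5. `100` → match
6. `20` → match
7. `201` → match
8. `11` → no match

1, 2, 3, 4, 5, 6, 7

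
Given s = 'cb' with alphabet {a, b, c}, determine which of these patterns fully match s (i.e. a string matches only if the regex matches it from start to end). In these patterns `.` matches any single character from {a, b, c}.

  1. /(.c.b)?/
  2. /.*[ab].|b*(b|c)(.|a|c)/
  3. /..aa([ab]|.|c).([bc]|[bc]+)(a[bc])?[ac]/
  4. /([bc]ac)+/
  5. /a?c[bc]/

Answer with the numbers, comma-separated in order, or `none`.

2, 5

1 → no match
2 → match
3 → no match
4 → no match — must end with 'ac'
5 → match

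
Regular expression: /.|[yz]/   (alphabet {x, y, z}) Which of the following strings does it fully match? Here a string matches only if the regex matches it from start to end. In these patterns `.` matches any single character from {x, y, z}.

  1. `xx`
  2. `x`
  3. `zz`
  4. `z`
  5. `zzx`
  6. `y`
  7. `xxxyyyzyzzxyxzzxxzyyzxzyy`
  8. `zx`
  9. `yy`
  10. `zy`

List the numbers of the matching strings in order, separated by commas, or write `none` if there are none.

2, 4, 6

1 → no match
2 → match
3 → no match
4 → match
5 → no match
6 → match
7 → no match
8 → no match
9 → no match
10 → no match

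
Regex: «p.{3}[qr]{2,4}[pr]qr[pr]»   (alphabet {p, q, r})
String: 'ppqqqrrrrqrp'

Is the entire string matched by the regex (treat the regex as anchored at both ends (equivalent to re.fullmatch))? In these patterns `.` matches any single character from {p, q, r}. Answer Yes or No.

Yes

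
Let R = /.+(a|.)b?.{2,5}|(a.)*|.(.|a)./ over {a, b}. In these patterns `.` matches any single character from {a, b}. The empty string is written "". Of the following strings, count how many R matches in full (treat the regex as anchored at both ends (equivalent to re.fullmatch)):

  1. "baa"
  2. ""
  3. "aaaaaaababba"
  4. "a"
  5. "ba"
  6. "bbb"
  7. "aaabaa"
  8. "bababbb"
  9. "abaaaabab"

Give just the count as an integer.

1 → match
2 → match
3 → match
4 → no match
5 → no match
6 → match
7 → match
8 → match
9 → match
Total matched: 7

7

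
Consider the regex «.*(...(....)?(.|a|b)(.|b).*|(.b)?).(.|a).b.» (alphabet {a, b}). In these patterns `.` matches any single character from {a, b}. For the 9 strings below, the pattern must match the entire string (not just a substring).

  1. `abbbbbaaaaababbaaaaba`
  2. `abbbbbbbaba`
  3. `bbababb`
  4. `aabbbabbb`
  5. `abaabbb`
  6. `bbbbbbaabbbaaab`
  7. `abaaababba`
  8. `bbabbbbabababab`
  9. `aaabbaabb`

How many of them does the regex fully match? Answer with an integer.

1 → match
2. `abbbbbbbaba` → match
3. `bbababb` → match
4. `aabbbabbb` → match
5. `abaabbb` → match
6 → no match
7. `abaaababba` → match
8 → no match
9. `aaabbaabb` → match
Total matched: 7

7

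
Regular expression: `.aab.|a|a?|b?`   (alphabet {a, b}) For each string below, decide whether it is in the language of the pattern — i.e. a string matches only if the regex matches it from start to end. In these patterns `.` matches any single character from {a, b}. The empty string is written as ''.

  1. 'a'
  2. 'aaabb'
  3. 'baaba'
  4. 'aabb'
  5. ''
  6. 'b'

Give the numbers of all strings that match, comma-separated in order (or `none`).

1 → match
2 → match
3 → match
4 → no match
5 → match
6 → match

1, 2, 3, 5, 6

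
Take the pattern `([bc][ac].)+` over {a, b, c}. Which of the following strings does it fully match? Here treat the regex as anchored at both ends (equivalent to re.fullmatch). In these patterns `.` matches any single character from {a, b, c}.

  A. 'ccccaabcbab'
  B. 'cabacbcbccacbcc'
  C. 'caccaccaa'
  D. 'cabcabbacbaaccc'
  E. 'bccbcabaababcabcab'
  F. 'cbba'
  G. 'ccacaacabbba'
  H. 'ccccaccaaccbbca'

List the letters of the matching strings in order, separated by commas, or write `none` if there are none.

C, D, E, H

A → no match
B → no match
C → match
D → match
E → match
F → no match
G → no match
H → match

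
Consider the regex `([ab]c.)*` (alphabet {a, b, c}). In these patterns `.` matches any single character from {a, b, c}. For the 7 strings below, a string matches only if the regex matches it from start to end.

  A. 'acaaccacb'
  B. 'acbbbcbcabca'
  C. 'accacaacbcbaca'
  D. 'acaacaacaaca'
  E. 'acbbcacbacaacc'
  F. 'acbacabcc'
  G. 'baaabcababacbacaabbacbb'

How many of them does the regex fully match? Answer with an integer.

3

A → match
B → no match
C → no match
D → match
E → no match
F → match
G → no match
Total matched: 3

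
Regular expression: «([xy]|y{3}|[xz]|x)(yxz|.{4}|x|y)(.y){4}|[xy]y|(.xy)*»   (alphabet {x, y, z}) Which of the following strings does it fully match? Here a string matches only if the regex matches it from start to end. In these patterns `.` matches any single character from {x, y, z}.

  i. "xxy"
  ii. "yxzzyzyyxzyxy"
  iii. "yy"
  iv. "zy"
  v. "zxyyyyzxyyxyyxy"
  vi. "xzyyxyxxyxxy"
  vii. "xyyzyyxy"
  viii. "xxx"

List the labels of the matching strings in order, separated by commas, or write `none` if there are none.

i, iii

i. "xxy" → match
ii → no match
iii. "yy" → match
iv. "zy" → no match
v → no match
vi. "xzyyxyxxyxxy" → no match
vii. "xyyzyyxy" → no match
viii. "xxx" → no match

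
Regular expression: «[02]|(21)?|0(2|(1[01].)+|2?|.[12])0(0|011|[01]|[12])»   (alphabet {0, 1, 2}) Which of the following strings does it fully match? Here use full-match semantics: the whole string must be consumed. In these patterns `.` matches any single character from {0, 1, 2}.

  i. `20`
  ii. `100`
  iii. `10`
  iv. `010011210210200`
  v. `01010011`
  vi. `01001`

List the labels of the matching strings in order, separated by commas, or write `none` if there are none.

iv, v

i → no match
ii → no match
iii → no match
iv → match
v → match
vi → no match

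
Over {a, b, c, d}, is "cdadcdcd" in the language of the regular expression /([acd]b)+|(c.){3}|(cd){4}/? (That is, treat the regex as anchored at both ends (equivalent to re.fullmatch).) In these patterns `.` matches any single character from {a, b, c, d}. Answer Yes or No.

No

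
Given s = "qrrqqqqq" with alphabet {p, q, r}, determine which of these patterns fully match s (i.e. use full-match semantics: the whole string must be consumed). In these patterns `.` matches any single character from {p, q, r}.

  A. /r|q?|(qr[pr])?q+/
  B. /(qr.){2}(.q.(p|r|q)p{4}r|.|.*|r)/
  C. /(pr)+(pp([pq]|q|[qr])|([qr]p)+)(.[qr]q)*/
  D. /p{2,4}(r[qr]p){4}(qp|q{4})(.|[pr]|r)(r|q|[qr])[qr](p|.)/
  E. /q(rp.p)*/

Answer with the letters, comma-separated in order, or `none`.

A → match
B → no match
C → no match — must start with "pr"
D → no match — must start with "p"
E → no match

A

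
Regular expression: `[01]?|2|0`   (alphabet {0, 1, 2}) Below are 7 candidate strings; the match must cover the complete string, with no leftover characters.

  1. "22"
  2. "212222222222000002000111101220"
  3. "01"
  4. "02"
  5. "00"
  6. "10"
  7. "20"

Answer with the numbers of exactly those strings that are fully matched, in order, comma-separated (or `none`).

none

1 → no match
2 → no match
3 → no match
4 → no match
5 → no match
6 → no match
7 → no match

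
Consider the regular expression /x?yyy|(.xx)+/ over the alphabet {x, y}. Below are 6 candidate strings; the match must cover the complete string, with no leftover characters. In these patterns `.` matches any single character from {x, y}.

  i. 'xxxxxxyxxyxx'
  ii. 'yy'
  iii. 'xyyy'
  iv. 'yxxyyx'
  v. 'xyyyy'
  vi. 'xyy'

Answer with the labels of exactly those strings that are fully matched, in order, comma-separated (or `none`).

i, iii

i → match
ii → no match
iii → match
iv → no match
v → no match
vi → no match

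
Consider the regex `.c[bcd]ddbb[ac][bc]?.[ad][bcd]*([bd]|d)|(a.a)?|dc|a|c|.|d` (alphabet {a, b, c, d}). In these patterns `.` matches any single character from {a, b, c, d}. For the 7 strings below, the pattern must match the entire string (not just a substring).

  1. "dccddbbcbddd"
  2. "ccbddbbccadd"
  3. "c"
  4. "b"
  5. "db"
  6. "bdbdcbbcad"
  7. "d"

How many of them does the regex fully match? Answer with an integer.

1 → match
2 → match
3 → match
4 → match
5 → no match
6 → no match
7 → match
Total matched: 5

5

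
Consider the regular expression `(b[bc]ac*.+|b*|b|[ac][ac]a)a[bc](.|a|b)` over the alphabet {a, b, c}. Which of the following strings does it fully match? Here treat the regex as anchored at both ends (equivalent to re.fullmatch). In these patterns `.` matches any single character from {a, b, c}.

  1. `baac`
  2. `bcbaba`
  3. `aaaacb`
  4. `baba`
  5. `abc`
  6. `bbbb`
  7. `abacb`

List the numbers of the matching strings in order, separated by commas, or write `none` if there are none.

1 → no match
2 → no match
3 → match
4 → match
5 → match
6 → no match
7 → no match

3, 4, 5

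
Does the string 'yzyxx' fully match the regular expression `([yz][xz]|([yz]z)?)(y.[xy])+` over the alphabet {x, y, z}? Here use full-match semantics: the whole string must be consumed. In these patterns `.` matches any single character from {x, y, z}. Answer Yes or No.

Yes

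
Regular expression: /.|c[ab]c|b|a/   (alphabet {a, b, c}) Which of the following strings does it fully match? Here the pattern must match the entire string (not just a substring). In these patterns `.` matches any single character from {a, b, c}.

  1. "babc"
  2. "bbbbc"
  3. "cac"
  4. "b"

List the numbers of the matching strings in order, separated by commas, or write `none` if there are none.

1 → no match
2 → no match
3 → match
4 → match

3, 4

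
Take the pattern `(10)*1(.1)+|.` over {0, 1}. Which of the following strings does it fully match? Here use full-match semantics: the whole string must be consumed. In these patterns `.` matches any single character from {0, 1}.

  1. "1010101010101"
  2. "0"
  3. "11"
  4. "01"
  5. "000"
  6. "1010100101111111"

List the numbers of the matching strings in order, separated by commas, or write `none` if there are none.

1 → match
2 → match
3 → no match
4 → no match
5 → no match
6 → no match

1, 2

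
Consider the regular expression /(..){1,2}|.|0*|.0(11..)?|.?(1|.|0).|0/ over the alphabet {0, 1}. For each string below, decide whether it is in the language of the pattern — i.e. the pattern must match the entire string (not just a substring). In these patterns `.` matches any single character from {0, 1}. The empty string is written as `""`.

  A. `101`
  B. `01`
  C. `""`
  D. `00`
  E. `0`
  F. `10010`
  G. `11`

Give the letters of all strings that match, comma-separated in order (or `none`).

A, B, C, D, E, G

A. `101` → match
B. `01` → match
C. `""` → match
D. `00` → match
E. `0` → match
F. `10010` → no match
G. `11` → match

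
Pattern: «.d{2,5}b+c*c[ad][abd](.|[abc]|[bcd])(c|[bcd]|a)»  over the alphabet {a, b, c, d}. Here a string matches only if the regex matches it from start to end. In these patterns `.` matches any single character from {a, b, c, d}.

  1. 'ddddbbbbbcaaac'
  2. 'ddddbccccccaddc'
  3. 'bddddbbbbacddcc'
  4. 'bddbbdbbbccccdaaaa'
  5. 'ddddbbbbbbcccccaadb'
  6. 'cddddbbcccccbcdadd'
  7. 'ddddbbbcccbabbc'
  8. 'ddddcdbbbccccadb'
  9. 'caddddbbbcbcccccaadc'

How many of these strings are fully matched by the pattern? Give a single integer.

1 → match
2 → match
3 → no match
4 → no match
5 → match
6 → no match
7 → no match
8 → no match
9 → no match
Total matched: 3

3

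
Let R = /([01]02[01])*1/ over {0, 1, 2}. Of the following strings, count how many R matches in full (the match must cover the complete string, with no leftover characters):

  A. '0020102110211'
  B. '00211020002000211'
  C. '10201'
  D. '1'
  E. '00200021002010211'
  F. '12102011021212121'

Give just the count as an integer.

A → match
B → match
C. '10201' → match
D. '1' → match
E → match
F → no match
Total matched: 5

5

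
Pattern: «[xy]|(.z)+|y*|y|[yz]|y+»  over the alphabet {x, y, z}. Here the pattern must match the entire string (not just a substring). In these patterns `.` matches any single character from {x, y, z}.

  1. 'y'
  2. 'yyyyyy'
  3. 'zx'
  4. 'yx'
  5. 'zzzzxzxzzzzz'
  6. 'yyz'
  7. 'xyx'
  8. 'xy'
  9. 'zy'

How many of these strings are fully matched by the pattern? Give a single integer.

1 → match
2 → match
3 → no match
4 → no match
5 → match
6 → no match
7 → no match
8 → no match
9 → no match
Total matched: 3

3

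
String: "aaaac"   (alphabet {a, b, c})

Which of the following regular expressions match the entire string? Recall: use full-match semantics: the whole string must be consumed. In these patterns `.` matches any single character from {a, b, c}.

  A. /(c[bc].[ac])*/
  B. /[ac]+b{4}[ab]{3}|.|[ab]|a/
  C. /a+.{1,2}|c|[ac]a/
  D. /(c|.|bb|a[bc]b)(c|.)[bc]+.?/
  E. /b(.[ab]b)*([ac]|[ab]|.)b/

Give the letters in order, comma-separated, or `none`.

C

A → no match
B → no match
C → match
D → no match
E → no match — must start with "b"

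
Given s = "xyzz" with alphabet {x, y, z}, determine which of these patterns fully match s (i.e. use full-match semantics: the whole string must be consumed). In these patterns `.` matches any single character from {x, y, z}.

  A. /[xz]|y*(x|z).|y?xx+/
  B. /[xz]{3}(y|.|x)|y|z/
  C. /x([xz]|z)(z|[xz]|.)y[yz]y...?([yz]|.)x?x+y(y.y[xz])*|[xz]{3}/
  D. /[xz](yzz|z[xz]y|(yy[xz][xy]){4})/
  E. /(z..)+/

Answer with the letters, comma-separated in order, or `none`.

A → no match
B → no match
C → no match
D → match
E → no match — must start with "z"

D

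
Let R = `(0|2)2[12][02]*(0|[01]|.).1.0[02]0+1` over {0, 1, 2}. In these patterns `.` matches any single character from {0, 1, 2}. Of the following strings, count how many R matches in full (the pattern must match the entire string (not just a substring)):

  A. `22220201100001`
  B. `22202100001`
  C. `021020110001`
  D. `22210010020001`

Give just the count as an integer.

3

A → match
B → match
C → match
D → no match
Total matched: 3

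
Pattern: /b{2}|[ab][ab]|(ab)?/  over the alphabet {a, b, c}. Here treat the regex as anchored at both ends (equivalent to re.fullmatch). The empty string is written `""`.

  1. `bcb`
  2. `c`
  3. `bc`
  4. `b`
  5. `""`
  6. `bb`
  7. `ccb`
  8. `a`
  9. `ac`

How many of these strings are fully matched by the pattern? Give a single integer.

1 → no match
2 → no match
3 → no match
4 → no match
5 → match
6 → match
7 → no match
8 → no match
9 → no match
Total matched: 2

2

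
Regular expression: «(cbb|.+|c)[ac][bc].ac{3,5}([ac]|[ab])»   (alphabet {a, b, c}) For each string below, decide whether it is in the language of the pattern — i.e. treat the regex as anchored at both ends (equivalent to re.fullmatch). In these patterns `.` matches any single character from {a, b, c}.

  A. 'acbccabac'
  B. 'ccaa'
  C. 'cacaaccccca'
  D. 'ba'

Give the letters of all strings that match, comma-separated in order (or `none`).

A → no match
B → no match
C → match
D → no match

C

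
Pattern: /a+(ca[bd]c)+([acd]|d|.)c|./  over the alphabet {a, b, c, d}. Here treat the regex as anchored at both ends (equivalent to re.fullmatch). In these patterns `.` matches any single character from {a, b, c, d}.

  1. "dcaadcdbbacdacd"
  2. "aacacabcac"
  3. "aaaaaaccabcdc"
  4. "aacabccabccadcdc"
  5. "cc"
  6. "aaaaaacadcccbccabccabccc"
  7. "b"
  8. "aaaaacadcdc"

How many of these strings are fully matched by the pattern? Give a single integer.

1 → no match
2. "aacacabcac" → no match
3 → no match
4 → match
5. "cc" → no match
6 → no match
7. "b" → match
8. "aaaaacadcdc" → match
Total matched: 3

3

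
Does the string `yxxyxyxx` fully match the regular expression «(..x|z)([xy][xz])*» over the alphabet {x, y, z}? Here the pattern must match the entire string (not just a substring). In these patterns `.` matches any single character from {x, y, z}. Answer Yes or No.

No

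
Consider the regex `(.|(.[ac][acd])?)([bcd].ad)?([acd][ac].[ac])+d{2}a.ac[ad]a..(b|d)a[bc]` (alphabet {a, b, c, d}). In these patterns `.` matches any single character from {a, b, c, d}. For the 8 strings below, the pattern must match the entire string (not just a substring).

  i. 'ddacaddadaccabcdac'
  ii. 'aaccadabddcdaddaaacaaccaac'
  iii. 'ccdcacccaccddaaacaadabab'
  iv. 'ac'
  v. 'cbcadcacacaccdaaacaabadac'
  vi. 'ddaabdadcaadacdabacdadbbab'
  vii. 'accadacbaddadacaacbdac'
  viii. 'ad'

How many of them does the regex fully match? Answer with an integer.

2

i → no match
ii → no match
iii → match
iv → no match
v → no match
vi → no match
vii → match
viii → no match
Total matched: 2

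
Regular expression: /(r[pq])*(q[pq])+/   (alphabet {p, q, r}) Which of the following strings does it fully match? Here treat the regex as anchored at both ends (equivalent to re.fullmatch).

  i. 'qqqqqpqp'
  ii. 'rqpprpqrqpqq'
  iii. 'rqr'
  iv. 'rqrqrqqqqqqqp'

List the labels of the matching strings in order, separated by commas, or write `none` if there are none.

i

i → match
ii → no match
iii → no match
iv → no match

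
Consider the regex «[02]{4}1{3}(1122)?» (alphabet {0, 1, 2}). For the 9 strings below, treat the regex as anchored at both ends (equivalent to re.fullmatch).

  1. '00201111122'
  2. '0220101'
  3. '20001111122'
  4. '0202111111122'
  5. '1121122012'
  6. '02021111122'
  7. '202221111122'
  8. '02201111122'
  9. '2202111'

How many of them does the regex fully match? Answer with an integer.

5

1 → match
2 → no match
3 → match
4 → no match
5 → no match
6 → match
7 → no match
8 → match
9 → match
Total matched: 5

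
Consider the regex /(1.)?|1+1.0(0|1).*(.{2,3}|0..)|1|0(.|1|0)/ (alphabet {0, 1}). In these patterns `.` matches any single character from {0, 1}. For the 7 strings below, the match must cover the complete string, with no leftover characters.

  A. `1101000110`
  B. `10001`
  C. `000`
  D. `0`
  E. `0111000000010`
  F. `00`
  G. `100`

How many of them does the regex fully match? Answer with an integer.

1

A → no match
B → no match
C → no match
D → no match
E → no match
F → match
G → no match
Total matched: 1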